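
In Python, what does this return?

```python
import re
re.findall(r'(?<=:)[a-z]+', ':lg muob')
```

['lg']

Because the assertion is zero-width, the text it checks is not consumed and won't appear in the result.
Scanning left to right: at [1:3] → 'lg'.
`findall` yields the raw match text (1 of them) because the pattern has no groups.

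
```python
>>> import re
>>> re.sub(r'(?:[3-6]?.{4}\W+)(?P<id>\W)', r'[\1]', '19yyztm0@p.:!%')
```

'19yyzt[%]'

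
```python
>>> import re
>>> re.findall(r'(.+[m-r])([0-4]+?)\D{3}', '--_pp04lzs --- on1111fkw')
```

This matches one or more of any character, then a character in [m-r] (captured); then one or more of a character in [0-4] (lazy) (captured); then exactly 3 of a non-digit.
Scanning left to right: at [0:24] match '--_pp04lzs --- on1111fkw', groups = ('--_pp04lzs --- on', '1111').
With 2 capturing groups, `findall` returns a 2-tuple per match.

[('--_pp04lzs --- on', '1111')]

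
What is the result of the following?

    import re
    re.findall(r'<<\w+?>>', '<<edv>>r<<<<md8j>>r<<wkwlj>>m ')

Walking the string: at [0:7] → '<<edv>>'; at [10:18] → '<<md8j>>'; at [19:28] → '<<wkwlj>>'.
No capturing groups, so `findall` returns the 3 full match strings.

['<<edv>>', '<<md8j>>', '<<wkwlj>>']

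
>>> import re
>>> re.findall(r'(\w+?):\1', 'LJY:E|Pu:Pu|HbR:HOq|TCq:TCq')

The backreference `\1` re-matches whatever the first group consumed, character for character.
`findall` collects group 1 from each match (2 total).

['Pu', 'TCq']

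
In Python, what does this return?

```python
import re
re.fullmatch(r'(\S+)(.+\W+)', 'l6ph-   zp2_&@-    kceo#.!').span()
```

Pattern: one or more of a non-whitespace character (captured); then one or more of any character, then one or more of a non-word character (captured).
For `fullmatch`, every character of the input must be accounted for by the pattern.
The match spans [0:26] → 'l6ph-   zp2_&@-    kceo#.!'.
Captured: group 1 = 'l6ph-', group 2 = '   zp2_&@-    kceo#.!'.

(0, 26)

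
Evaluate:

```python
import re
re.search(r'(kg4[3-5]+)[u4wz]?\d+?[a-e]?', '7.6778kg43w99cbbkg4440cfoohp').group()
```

'kg43w9'

The pattern matches the literal 'kg4', then one or more of a character in [3-5] (captured); then optionally one of [u4wz]; then one or more of a digit (lazy), then optionally a character in [a-e].
Unlike `match`, `search` isn't anchored — it looks for the pattern anywhere in the string.
The match spans [6:12] → 'kg43w9'.
Captured: group 1 = 'kg43'.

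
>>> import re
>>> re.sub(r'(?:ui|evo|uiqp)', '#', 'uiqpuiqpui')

'#qp#qp#'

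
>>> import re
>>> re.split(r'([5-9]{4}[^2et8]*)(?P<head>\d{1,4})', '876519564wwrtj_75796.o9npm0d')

The pattern matches exactly 4 of a character in [5-9], then zero or more of any character except [2et8] (captured); then 1 to 4 of a digit (captured as 'head').
Matches to split on: at [0:9] → '876519564'; at [15:27] → '75796.o9npm0'.
`re.split` interleaves the captured-group text with the surrounding fragments.

['', '87651956', '4', 'wwrtj_', '75796.o9npm', '0', 'd']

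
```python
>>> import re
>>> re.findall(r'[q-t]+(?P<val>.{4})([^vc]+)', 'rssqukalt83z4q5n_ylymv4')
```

[('ukal', 't83z4q5n_ylym')]

This matches one or more of a character in [q-t]; then exactly 4 of any character (captured as 'val'); then one or more of any character except [vc] (captured).
Walking the string: at [0:21] match 'rssqukalt83z4q5n_ylym', groups = ('ukal', 't83z4q5n_ylym').
`findall` packs the 2 group values into a tuple for every match.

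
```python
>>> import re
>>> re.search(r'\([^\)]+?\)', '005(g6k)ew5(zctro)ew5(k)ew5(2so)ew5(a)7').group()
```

'(g6k)'

`re.search` tries every starting position until one works.
The match spans [3:8] → '(g6k)'.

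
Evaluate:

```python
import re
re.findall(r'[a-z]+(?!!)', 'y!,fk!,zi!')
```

['f', 'z']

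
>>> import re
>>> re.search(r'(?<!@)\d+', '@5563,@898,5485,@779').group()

'563'

A negative assertion filters positions out without eating any characters.
`re.search` tries every starting position until one works.
The match spans [2:5] → '563'.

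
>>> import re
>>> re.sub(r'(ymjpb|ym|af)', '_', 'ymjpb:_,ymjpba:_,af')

Alternation tries branches left to right and keeps the first one that lets the overall match succeed at that position.
Matches: at [0:5] → 'ymjpb'; at [8:13] → 'ymjpb'; at [17:19] → 'af'.
Each match is replaced by '_'.

'_:_,_a:_,_'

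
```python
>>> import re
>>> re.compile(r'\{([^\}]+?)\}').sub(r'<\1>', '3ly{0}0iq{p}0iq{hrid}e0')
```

The replacement refers to a captured group, so each match is rewritten using its own captured text.

'3ly<0>0iq<p>0iq<hrid>e0'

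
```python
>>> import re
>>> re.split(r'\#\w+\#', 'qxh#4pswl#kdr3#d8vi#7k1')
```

Matches to split on: at [3:10] → '#4pswl#'; at [14:20] → '#d8vi#'.
`split` removes every match and returns the 3 fragments in between.

['qxh', 'kdr3', '7k1']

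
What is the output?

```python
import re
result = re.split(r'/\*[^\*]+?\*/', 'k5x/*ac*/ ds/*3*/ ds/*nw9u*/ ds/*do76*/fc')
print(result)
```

Matches to split on: at [3:9] → '/*ac*/'; at [12:17] → '/*3*/'; at [20:28] → '/*nw9u*/'; at [31:39] → '/*do76*/'.
Splitting on the pattern gives 5 pieces.

['k5x', ' ds', ' ds', ' ds', 'fc']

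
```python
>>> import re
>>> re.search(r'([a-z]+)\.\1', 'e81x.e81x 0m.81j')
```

None

`\1` has to match the exact text group 1 already captured.
`re.search` tries every starting position until one works.
Here nothing in the string fits, so the call returns None.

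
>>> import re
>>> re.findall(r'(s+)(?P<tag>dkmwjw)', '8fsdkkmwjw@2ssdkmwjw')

[('ss', 'dkmwjw')]

The pattern matches one or more of a literal 's' (captured); then the literal 'dkm', then the literal 'wjw' (captured as 'tag').
Walking the string: at [12:20] match 'ssdkmwjw', groups = ('ss', 'dkmwjw').
Multiple groups make `findall` return tuples — one 2-tuple for the one match.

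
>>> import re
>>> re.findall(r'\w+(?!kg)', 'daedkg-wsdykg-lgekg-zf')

['daedkg', 'wsdykg', 'lgekg', 'zf']

The negative lookaround is zero-width — it rules out positions where the adjacent text would match, without consuming anything.
Scanning left to right: at [0:6] → 'daedkg'; at [7:13] → 'wsdykg'; at [14:19] → 'lgekg'; at [20:22] → 'zf'.
No capturing groups, so `findall` returns the 4 full match strings.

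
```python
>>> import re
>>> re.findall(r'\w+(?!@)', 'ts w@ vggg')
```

A negative assertion filters positions out without eating any characters.
Matches: at [0:2] → 'ts'; at [6:10] → 'vggg'.
Since nothing is captured, `findall` lists the 2 matched substrings directly.

['ts', 'vggg']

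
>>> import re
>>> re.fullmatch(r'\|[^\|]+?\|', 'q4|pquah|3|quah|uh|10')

For `fullmatch`, every character of the input must be accounted for by the pattern.
Here the string isn't matched end-to-end, so the call returns None.

None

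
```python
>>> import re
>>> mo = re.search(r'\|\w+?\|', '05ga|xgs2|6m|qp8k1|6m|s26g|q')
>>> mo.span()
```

The match spans [4:10] → '|xgs2|'.

(4, 10)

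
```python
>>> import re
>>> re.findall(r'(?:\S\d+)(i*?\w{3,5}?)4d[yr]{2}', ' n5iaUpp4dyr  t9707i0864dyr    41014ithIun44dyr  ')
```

['iaUpp', 'i086']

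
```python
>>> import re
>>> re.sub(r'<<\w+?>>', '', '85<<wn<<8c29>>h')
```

'85<<wnh'

Matches: at [6:14] → '<<8c29>>'.
Each match is replaced by ''.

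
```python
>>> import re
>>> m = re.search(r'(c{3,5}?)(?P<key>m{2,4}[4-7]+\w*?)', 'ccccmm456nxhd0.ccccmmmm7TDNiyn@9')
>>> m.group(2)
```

'mm456'

This matches 3 to 5 of a literal 'c' (lazy) (captured); then 2 to 4 of the literal 'm', then one or more of a character in [4-7], then zero or more of a word character (lazy) (captured as 'key').
Unlike `match`, `search` isn't anchored — it looks for the pattern anywhere in the string.
The match spans [0:9] → 'ccccmm456'.
Captured: group 1 = 'cccc', group 2 = 'mm456'.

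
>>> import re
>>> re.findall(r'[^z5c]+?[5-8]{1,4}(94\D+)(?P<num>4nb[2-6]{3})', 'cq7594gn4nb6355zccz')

This matches one or more of any character except [z5c] (lazy), then 1 to 4 of a character in [5-8]; then the literal '94', then one or more of a non-digit (captured); then the literal '4nb', then exactly 3 of a character in [2-6] (captured as 'num').
Walking the string: at [1:14] match 'q7594gn4nb635', groups = ('94gn', '4nb635').
`findall` packs the 2 group values into a tuple for every match.

[('94gn', '4nb635')]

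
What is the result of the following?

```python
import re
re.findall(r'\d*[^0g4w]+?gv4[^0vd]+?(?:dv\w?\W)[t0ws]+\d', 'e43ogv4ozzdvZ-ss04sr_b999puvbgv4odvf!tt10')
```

['43ogv4ozzdvZ-ss04', 'sr_b999puvbgv4odvf!tt1']

`findall` yields the raw match text (2 of them) because the pattern has no groups.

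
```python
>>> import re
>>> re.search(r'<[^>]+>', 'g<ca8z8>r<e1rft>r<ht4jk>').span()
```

(1, 8)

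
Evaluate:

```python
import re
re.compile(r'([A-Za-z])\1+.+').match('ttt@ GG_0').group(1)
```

After group 1 captures some text, `\1` only succeeds where that same text appears again.
`match` is anchored at position 0; if the pattern doesn't fit there, it returns None.
The match spans [0:9] → 'ttt@ GG_0'.
Captured: group 1 = 't'.

't'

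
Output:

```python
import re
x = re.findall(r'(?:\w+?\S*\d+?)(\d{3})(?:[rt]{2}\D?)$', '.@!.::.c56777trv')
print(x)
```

['777']

This matches one or more of a word character (lazy), then zero or more of a non-whitespace character, then one or more of a digit (lazy) (non-capturing group); then exactly 3 of a digit (captured); then exactly 2 of one of [rt], then optionally a non-digit (non-capturing group); then anchored at the end.
Matches: at [7:16] match 'c56777trv', group 1 = '777'.
One capturing group, so `findall` returns just the captured substring from the one match — 1 in all.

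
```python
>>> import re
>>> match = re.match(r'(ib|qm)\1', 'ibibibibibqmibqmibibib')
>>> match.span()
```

(0, 4)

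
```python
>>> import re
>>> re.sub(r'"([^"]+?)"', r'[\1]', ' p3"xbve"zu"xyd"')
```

Matches: at [3:9] → '"xbve"'; at [11:16] → '"xyd"'.
The replacement refers to a captured group, so each match is rewritten using its own captured text.

' p3[xbve]zu[xyd]'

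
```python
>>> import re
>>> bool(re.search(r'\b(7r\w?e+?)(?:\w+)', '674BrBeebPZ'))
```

False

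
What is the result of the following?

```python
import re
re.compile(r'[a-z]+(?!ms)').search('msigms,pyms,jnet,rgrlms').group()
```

Because the assertion is negative and zero-width, positions next to the forbidden text are skipped.
The match spans [0:6] → 'msigms'.

'msigms'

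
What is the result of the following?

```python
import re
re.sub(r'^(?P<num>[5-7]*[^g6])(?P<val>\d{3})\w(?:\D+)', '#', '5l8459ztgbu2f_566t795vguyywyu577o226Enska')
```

This matches anchored at the start of the string; then zero or more of a character in [5-7], then any character except [g6] (captured as 'num'); then exactly 3 of a digit (captured as 'val'); then a word character; then one or more of a non-digit (non-capturing group).
Matches: at [0:11] → '5l8459ztgbu'.
`sub` substitutes '#' at each match site.

'#2f_566t795vguyywyu577o226Enska'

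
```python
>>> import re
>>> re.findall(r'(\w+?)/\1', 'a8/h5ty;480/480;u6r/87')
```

After group 1 captures some text, `\1` only succeeds where that same text appears again.
With a single group, `findall` returns only what that group captured — 1 item.

['480']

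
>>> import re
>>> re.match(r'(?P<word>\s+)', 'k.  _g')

None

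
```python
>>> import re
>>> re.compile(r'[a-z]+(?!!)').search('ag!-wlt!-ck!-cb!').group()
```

Because the assertion is negative and zero-width, positions next to the forbidden text are skipped.
Unlike `match`, `search` isn't anchored — it looks for the pattern anywhere in the string.
The match spans [0:1] → 'a'.

'a'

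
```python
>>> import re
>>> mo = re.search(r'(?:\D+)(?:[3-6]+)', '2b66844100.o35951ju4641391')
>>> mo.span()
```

Pattern: one or more of a non-digit (non-capturing group); then one or more of a character in [3-6] (non-capturing group).
`search` walks the string left to right and returns the first match it finds.
The match spans [1:4] → 'b66'.

(1, 4)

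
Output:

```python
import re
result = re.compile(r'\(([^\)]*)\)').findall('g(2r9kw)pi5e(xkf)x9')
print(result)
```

['2r9kw', 'xkf']

Matches: at [1:8] match '(2r9kw)', group 1 = '2r9kw'; at [12:17] match '(xkf)', group 1 = 'xkf'.
`findall` collects group 1 from each match (2 total).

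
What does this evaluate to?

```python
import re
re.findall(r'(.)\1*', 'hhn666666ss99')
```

After group 1 captures some text, `\1` only succeeds where that same text appears again.
Matches: at [0:2] match 'hh', group 1 = 'h'; at [2:3] match 'n', group 1 = 'n'; at [3:9] match '666666', group 1 = '6'; at [9:11] match 'ss', group 1 = 's'; at [11:13] match '99', group 1 = '9'.
Because there's exactly one group, `findall` drops the full match and keeps group 1 from each hit.

['h', 'n', '6', 's', '9']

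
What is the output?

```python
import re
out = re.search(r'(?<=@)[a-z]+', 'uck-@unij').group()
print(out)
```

unij

The positive lookaround only admits positions where the adjacent text matches; those characters stay outside the span.
Unlike `match`, `search` isn't anchored — it looks for the pattern anywhere in the string.
The match spans [5:9] → 'unij'.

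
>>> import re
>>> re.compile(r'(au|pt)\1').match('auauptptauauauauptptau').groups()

('au',)

`\1` is not a pattern — it's the concrete string captured by group 1, re-applied verbatim.
`re.match` only tries the pattern at the start of the string.
The match spans [0:4] → 'auau'.
Captured: group 1 = 'au'.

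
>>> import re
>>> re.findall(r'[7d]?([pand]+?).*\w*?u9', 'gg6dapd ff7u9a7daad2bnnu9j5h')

The pattern matches optionally one of [7d]; then one or more of one of [pand] (lazy) (captured); then zero or more of any character, then zero or more of a word character (lazy), then the literal 'u9'.
With the lazy modifier that quantifier settles for the fewest repetitions that let the rest of the pattern succeed (the atoms after it are unaffected and can still be greedy).
Matches: at [3:25] match 'dapd ff7u9a7daad2bnnu9', group 1 = 'a'.
One capturing group, so `findall` returns just the captured substring from the one match — 1 in all.

['a']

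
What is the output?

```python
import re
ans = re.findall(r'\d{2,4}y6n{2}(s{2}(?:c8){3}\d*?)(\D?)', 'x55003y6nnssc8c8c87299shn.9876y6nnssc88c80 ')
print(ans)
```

[('ssc8c8c8', '')]

The pattern matches 2 to 4 of a digit, then the literal 'y6', then exactly 2 of a literal 'n'; then exactly 2 of the literal 's', then the literal 'c8' repeated 3 times, then zero or more of a digit (lazy) (captured); then optionally a non-digit (captured).
`findall` packs the 2 group values into a tuple for every match.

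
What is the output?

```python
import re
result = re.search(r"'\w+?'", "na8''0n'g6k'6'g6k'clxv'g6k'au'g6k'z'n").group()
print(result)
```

`re.search` scans for the first position where the pattern succeeds.
The match spans [4:8] → "'0n'".

'0n'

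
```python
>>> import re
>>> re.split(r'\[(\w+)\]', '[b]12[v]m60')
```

['', 'b', '12', 'v', 'm60']

Matches to split on: at [0:3] → '[b]'; at [5:8] → '[v]'.
`re.split` interleaves the captured-group text with the surrounding fragments.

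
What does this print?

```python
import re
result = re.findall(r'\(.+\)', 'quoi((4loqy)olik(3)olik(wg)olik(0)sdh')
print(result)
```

Matches: at [4:34] → '((4loqy)olik(3)olik(wg)olik(0)'.
Since nothing is captured, `findall` lists the 1 matched substring directly.

['((4loqy)olik(3)olik(wg)olik(0)']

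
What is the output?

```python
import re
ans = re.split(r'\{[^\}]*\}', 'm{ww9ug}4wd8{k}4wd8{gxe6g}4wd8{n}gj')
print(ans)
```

`split` removes every match and returns the 5 fragments in between.

['m', '4wd8', '4wd8', '4wd8', 'gj']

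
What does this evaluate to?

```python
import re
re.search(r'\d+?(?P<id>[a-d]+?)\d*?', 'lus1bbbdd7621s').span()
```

(3, 5)

Pattern: one or more of a digit (lazy); then one or more of a character in [a-d] (lazy) (captured as 'id'); then zero or more of a digit (lazy).
The `?` after the quantifier makes it lazy — it takes as little as possible before letting the rest of the pattern try.
`search` walks the string left to right and returns the first match it finds.
The match spans [3:5] → '1b'.
Captured: group 1 = 'b'.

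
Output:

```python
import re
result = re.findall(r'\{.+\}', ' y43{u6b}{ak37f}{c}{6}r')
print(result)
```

['{u6b}{ak37f}{c}{6}']

With no groups in the pattern, `findall` gives back each whole match — 1 here.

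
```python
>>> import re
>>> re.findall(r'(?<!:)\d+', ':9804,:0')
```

['804']

`(?!…)`/`(?<!…)` only lets a position through if the neighbouring text does NOT match; no characters are consumed.
`findall` yields the raw match text (1 of them) because the pattern has no groups.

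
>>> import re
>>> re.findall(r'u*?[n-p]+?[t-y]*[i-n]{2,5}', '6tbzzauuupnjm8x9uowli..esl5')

['uuupnjm', 'uowli']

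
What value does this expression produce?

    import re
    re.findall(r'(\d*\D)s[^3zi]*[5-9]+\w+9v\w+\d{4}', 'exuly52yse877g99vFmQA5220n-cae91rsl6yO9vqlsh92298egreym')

This matches zero or more of a digit, then a non-digit (captured); then a literal 's', then zero or more of any character except [3zi], then one or more of a character in [5-9]; then one or more of a word character; then the literal '9v', then one or more of a word character, then exactly 4 of a digit.
With a single group, `findall` returns only what that group captured — 1 item.

['52y']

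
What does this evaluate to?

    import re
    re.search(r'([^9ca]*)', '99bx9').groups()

('',)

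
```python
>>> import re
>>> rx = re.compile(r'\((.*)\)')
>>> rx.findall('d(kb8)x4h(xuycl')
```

['kb8']

Because there's exactly one group, `findall` drops the full match and keeps group 1 from the one hit.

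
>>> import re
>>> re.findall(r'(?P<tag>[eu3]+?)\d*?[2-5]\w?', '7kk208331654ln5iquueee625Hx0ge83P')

The pattern matches one or more of one of [eu3] (lazy) (captured as 'tag'); then zero or more of a digit (lazy); then a character in [2-5], then optionally a word character.
Walking the string: at [6:9] match '331', group 1 = '3'; at [17:25] match 'uueee625', group 1 = 'uueee'; at [29:33] match 'e83P', group 1 = 'e'.
With a single group, `findall` returns only what that group captured — 3 items.

['3', 'uueee', 'e']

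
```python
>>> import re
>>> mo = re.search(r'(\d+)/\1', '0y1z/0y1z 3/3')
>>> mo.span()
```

(10, 13)

The backreference `\1` re-matches whatever the first group consumed, character for character.
The match spans [10:13] → '3/3'.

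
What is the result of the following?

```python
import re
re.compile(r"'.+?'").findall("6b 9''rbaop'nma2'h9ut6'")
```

["''rbaop'", "'h9ut6'"]

Matches: at [4:12] → "''rbaop'"; at [16:23] → "'h9ut6'".
With no groups in the pattern, `findall` gives back each whole match — 2 here.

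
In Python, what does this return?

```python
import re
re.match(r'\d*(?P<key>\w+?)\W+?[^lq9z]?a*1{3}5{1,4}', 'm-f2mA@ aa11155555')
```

This matches zero or more of a digit; then one or more of a word character (lazy) (captured as 'key'); then one or more of a non-word character (lazy), then optionally any character except [lq9z]; then zero or more of a literal 'a', then exactly 3 of the literal '1', then 1 to 4 of the literal '5'.
`re.match` won't scan ahead — the pattern has to work from the very first character.
Here the pattern fails at index 0, so the call returns None.

None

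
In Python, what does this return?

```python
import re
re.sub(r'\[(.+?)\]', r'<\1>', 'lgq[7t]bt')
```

'lgq<7t>bt'

Matches: at [3:7] → '[7t]'.
The replacement refers to a captured group, so each match is rewritten using its own captured text.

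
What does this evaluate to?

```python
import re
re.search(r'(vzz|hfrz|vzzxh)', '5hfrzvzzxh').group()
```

'hfrz'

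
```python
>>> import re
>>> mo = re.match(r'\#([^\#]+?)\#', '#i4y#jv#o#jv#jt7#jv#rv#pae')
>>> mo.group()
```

'#i4y#'

`match` is anchored at position 0; if the pattern doesn't fit there, it returns None.
The match spans [0:5] → '#i4y#'.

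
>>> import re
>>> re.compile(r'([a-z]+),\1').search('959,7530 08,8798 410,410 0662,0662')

`\1` has to match the exact text group 1 already captured.
Here nothing in the string fits, so the call returns None.

None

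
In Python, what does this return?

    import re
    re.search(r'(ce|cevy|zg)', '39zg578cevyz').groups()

`re.search` scans for the first position where the pattern succeeds.
The match spans [2:4] → 'zg'.
Captured: group 1 = 'zg'.

('zg',)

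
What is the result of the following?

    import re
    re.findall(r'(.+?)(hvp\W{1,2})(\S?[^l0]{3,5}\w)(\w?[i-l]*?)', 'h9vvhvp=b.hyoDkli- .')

[('h9vv', 'hvp=', 'b.hyoDk', 'l')]

The pattern matches one or more of any character (lazy) (captured); then the literal 'hvp', then 1 to 2 of a non-word character (captured); then optionally a non-whitespace character, then 3 to 5 of any character except [l0], then a word character (captured); then optionally a word character, then zero or more of a character in [i-l] (lazy) (captured).
Scanning left to right: at [0:16] match 'h9vvhvp=b.hyoDkl', groups = ('h9vv', 'hvp=', 'b.hyoDk', 'l').
`findall` packs the 4 group values into a tuple for every match.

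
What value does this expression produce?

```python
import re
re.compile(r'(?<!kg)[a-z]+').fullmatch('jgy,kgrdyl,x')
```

The negative lookaround is zero-width — it rules out positions where the adjacent text would match, without consuming anything.
`re.fullmatch` requires the pattern to consume the entire string.
Here the string isn't matched end-to-end, so the call returns None.

None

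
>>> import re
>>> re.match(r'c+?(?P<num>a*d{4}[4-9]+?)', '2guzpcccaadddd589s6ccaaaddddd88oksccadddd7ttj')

The pattern matches one or more of a literal 'c' (lazy); then zero or more of the literal 'a', then exactly 4 of a literal 'd', then one or more of a character in [4-9] (lazy) (captured as 'num').
`re.match` won't scan ahead — the pattern has to work from the very first character.
Here position 0 doesn't satisfy it, so the call returns None.

None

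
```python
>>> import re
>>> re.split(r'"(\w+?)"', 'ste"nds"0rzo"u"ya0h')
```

`re.split` interleaves the captured-group text with the surrounding fragments.

['ste', 'nds', '0rzo', 'u', 'ya0h']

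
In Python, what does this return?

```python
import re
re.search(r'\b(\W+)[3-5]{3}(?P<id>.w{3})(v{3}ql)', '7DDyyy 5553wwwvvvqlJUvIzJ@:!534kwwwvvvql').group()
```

This matches a word boundary (`\b`, zero-width); then one or more of a non-word character (captured); then exactly 3 of a character in [3-5]; then any character, then exactly 3 of the literal 'w' (captured as 'id'); then exactly 3 of the literal 'v', then the literal 'ql' (captured).
Unlike `match`, `search` isn't anchored — it looks for the pattern anywhere in the string.
The match spans [6:19] → ' 5553wwwvvvql'.
Captured: group 1 = ' ', group 2 = '3www', group 3 = 'vvvql'.

' 5553wwwvvvql'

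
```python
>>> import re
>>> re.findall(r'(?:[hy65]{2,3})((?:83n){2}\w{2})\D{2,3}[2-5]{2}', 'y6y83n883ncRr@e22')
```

With a single group, `findall` returns only what that group captured — 0 items.
Nothing in the string satisfies the pattern, so the list is empty.

[]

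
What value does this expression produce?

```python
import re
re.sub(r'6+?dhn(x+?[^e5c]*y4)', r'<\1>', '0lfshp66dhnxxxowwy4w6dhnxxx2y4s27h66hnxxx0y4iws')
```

Each match is replaced using the text its own group 1 captured.

'0lfshp<xxxowwy4w6dhnxxx2y4s27h66hnxxx0y4>iws'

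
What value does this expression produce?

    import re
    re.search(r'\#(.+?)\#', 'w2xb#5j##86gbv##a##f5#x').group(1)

The match spans [4:8] → '#5j#'.
Captured: group 1 = '5j'.

'5j'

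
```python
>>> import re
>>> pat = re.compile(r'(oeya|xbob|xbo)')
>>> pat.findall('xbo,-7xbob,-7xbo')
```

The regex engine tests alternatives in the order written; an earlier branch that matches wins even if a later one would match more.
Scanning left to right: at [0:3] match 'xbo', group 1 = 'xbo'; at [6:10] match 'xbob', group 1 = 'xbob'; at [13:16] match 'xbo', group 1 = 'xbo'.
`findall` collects group 1 from each match (3 total).

['xbo', 'xbob', 'xbo']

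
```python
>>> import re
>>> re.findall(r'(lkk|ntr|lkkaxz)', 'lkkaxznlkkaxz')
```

Alternation isn't longest-match — the leftmost alternative that fits at this position is chosen.
`findall` collects group 1 from each match (2 total).

['lkk', 'lkk']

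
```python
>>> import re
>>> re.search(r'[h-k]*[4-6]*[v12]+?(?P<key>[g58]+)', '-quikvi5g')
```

Here nothing in the string fits, so the call returns None.

None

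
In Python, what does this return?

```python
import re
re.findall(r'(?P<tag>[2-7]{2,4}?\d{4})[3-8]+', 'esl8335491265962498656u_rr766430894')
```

This matches 2 to 4 of a character in [2-7] (lazy), then exactly 4 of a digit (captured as 'tag'); then one or more of a character in [3-8].
Scanning left to right: at [4:13] match '335491265', group 1 = '3354912'; at [14:22] match '62498656', group 1 = '624986'; at [26:33] match '7664308', group 1 = '766430'.
`findall` collects group 1 from each match (3 total).

['3354912', '624986', '766430']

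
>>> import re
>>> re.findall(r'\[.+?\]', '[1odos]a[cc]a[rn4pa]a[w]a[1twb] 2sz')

With no groups in the pattern, `findall` gives back each whole match — 5 here.

['[1odos]', '[cc]', '[rn4pa]', '[w]', '[1twb]']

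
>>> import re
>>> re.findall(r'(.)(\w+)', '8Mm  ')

This matches any character (captured); then one or more of a word character (captured).
Walking the string: at [0:3] match '8Mm', groups = ('8', 'Mm').
With 2 capturing groups, `findall` returns a 2-tuple per match.

[('8', 'Mm')]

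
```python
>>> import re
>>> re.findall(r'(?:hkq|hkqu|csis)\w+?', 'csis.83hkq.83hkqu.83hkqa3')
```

['hkqu', 'hkqa']

No capturing groups, so `findall` returns the 2 full match strings.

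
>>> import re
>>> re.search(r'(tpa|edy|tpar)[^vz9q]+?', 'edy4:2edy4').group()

'edy4'

`re.search` tries every starting position until one works.
The match spans [0:4] → 'edy4'.
Captured: group 1 = 'edy'.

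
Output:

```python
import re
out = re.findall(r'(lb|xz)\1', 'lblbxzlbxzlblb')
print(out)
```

['lb', 'lb']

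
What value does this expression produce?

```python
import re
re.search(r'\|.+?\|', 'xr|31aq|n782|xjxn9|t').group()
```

'|31aq|'

With the lazy modifier that quantifier settles for the fewest repetitions that let the rest of the pattern succeed (the atoms after it are unaffected and can still be greedy).
Unlike `match`, `search` isn't anchored — it looks for the pattern anywhere in the string.
The match spans [2:8] → '|31aq|'.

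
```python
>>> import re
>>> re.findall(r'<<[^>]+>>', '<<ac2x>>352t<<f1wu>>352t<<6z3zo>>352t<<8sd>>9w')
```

Since nothing is captured, `findall` lists the 4 matched substrings directly.

['<<ac2x>>', '<<f1wu>>', '<<6z3zo>>', '<<8sd>>']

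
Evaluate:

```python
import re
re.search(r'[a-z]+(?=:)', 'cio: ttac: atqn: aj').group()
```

'cio'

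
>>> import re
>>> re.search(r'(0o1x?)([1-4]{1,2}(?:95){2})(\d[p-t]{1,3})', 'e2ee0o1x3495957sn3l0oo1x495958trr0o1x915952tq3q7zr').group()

The pattern matches the literal '0o1', then optionally the literal 'x' (captured); then 1 to 2 of a character in [1-4], then the literal '95' repeated 2 times (captured); then a digit, then 1 to 3 of a character in [p-t] (captured).
`search` walks the string left to right and returns the first match it finds.
The match spans [4:16] → '0o1x3495957s'.
Captured: group 1 = '0o1x', group 2 = '349595', group 3 = '7s'.

'0o1x3495957s'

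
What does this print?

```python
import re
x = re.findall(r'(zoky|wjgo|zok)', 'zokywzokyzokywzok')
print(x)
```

['zoky', 'zoky', 'zoky', 'zok']

Alternation tries branches left to right and keeps the first one that lets the overall match succeed at that position.
With a single group, `findall` returns only what that group captured — 4 items.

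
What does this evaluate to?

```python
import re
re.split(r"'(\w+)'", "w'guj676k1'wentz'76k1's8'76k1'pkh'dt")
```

['w', 'guj676k1', 'wentz', '76k1', 's8', '76k1', "pkh'dt"]

With a capturing group present, the delimiter's captured portion is kept in the result list.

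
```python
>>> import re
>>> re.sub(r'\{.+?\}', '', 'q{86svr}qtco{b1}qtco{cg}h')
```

'qqtcoqtcoh'

Because the quantifier is non-greedy, it stops expanding at the earliest point where the rest of the pattern can succeed.
Matches: at [1:8] → '{86svr}'; at [12:16] → '{b1}'; at [20:24] → '{cg}'.
Each match is replaced by ''.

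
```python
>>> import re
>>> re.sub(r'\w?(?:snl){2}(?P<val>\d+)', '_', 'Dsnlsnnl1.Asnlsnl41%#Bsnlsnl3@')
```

'Dsnlsnnl1._%#_@'

The pattern matches optionally a word character, then the literal 'snl' repeated 2 times; then one or more of a digit (captured as 'val').
Matches: at [10:19] → 'Asnlsnl41'; at [21:29] → 'Bsnlsnl3'.
Every occurrence is swapped for '_'.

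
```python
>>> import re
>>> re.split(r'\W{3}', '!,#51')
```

['', '51']

The pattern matches exactly 3 of a non-word character.
Matches to split on: at [0:3] → '!,#'.
Each match becomes a cut point; 2 segments remain.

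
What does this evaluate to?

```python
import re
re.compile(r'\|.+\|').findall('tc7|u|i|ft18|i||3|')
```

Walking the string: at [3:18] → '|u|i|ft18|i||3|'.
`findall` yields the raw match text (1 of them) because the pattern has no groups.

['|u|i|ft18|i||3|']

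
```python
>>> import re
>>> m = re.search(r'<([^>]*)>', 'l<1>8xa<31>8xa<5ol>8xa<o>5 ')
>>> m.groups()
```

('1',)

`re.search` tries every starting position until one works.
The match spans [1:4] → '<1>'.
Captured: group 1 = '1'.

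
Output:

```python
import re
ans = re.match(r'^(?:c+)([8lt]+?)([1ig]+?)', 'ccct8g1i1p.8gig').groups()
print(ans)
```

('t8', 'g')

The match spans [0:6] → 'ccct8g'.
Captured: group 1 = 't8', group 2 = 'g'.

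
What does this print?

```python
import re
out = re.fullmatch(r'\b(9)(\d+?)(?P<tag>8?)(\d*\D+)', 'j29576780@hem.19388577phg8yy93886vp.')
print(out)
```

None

This matches a word boundary (`\b`, zero-width); then a literal '9' (captured); then one or more of a digit (lazy) (captured); then optionally a literal '8' (captured as 'tag'); then zero or more of a digit, then one or more of a non-digit (captured).
For `fullmatch`, every character of the input must be accounted for by the pattern.
Here there's no way to consume every character, so the call returns None.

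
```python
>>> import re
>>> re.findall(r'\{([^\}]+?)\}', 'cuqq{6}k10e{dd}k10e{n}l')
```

['6', 'dd', 'n']

Scanning left to right: at [4:7] match '{6}', group 1 = '6'; at [11:15] match '{dd}', group 1 = 'dd'; at [19:22] match '{n}', group 1 = 'n'.
One capturing group, so `findall` returns just the captured substring from each match — 3 in all.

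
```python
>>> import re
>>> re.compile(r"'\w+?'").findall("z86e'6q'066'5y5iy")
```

["'6q'"]

Scanning left to right: at [4:8] → "'6q'".
No capturing groups, so `findall` returns the 1 full match string.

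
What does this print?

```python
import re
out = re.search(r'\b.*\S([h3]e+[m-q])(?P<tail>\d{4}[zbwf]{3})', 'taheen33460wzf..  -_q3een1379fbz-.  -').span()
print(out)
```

(0, 32)

Pattern: a word boundary (`\b`, zero-width); then zero or more of any character, then a non-whitespace character; then one of [h3], then one or more of a literal 'e', then a character in [m-q] (captured); then exactly 4 of a digit, then exactly 3 of one of [zbwf] (captured as 'tail').
`re.search` tries every starting position until one works.
The match spans [0:32] → 'taheen33460wzf..  -_q3een1379fbz'.
Captured: group 1 = '3een', group 2 = '1379fbz'.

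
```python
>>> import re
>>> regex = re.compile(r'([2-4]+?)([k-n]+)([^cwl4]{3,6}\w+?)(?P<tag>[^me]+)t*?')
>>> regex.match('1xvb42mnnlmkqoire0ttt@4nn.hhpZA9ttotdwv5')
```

Pattern: one or more of a character in [2-4] (lazy) (captured); then one or more of a character in [k-n] (captured); then 3 to 6 of any character except [cwl4], then one or more of a word character (lazy) (captured); then one or more of any character except [me] (captured as 'tag'); then zero or more of a literal 't' (lazy).
`re.match` only tries the pattern at the start of the string.
Here the string doesn't start with a match, so the call returns None.

None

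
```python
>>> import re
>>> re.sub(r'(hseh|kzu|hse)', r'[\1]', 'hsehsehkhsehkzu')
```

'[hseh]sehk[hseh][kzu]'

Alternation isn't longest-match — the leftmost alternative that fits at this position is chosen.
The replacement refers to a captured group, so each match is rewritten using its own captured text.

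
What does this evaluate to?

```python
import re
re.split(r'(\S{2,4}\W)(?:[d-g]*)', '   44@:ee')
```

['   ', '44@:', '']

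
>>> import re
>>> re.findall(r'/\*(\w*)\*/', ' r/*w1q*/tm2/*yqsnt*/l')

Walking the string: at [2:9] match '/*w1q*/', group 1 = 'w1q'; at [12:21] match '/*yqsnt*/', group 1 = 'yqsnt'.
`findall` collects group 1 from each match (2 total).

['w1q', 'yqsnt']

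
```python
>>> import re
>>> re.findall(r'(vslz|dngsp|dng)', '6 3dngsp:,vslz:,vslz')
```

Alternation tries branches left to right and keeps the first one that lets the overall match succeed at that position.
Scanning left to right: at [3:8] match 'dngsp', group 1 = 'dngsp'; at [10:14] match 'vslz', group 1 = 'vslz'; at [16:20] match 'vslz', group 1 = 'vslz'.
One capturing group, so `findall` returns just the captured substring from each match — 3 in all.

['dngsp', 'vslz', 'vslz']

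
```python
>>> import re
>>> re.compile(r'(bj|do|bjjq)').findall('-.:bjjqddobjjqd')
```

`|` is ordered: at each position the engine commits to the first alternative that works.
Scanning left to right: at [3:5] match 'bj', group 1 = 'bj'; at [8:10] match 'do', group 1 = 'do'; at [10:12] match 'bj', group 1 = 'bj'.
With a single group, `findall` returns only what that group captured — 3 items.

['bj', 'do', 'bj']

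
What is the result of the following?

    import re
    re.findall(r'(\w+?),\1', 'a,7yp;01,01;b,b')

['01', 'b']

`\1` has to match the exact text group 1 already captured.
Because there's exactly one group, `findall` drops the full match and keeps group 1 from each hit.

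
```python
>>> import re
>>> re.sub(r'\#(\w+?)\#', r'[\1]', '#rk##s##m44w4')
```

'[rk][s]#m44w4'

Matches: at [0:4] → '#rk#'; at [4:7] → '#s#'.
The replacement refers to a captured group, so each match is rewritten using its own captured text.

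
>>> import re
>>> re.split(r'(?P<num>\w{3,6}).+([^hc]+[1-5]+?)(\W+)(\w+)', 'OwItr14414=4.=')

Pattern: 3 to 6 of a word character (captured as 'num'); then one or more of any character; then one or more of any character except [hc], then one or more of a character in [1-5] (lazy) (captured); then one or more of a non-word character (captured); then one or more of a word character (captured).
Matches to split on: at [0:12] → 'OwItr14414=4'.
The group in the pattern means `split` returns the separators' captures alongside the pieces.

['', 'OwItr1', '14', '=', '4', '.=']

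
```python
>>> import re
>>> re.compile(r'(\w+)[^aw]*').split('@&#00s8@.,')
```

['@&#', '00s8', '']

Pattern: one or more of a word character (captured); then zero or more of any character except [aw].
The group in the pattern means `split` returns the separators' captures alongside the pieces.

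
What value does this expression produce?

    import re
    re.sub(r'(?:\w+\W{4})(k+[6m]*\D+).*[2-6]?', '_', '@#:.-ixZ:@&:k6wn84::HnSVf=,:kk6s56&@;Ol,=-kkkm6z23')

'@#:.-_'

This matches one or more of a word character, then exactly 4 of a non-word character (non-capturing group); then one or more of a literal 'k', then zero or more of one of [6m], then one or more of a non-digit (captured); then zero or more of any character, then optionally a character in [2-6].
Every occurrence is swapped for '_'.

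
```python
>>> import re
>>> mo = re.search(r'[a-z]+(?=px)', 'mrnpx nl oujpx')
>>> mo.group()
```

Because the assertion is zero-width, the text it checks is not consumed and won't appear in the result.
`re.search` scans for the first position where the pattern succeeds.
The match spans [0:3] → 'mrn'.

'mrn'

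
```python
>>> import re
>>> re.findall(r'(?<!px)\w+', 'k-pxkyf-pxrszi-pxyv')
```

['k', 'pxkyf', 'pxrszi', 'pxyv']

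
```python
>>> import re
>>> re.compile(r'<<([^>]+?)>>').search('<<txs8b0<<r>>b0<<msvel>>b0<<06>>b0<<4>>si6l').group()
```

`re.search` scans for the first position where the pattern succeeds.
The match spans [0:13] → '<<txs8b0<<r>>'.
Captured: group 1 = 'txs8b0<<r'.

'<<txs8b0<<r>>'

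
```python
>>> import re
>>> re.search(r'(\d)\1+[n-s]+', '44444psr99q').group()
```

'44444psr'

The backreference `\1` re-matches whatever the first group consumed, character for character.
The match spans [0:8] → '44444psr'.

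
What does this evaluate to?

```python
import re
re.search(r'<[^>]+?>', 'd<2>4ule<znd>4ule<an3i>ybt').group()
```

'<2>'

The match spans [1:4] → '<2>'.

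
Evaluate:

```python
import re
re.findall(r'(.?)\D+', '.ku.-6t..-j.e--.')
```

['.', '6']

Pattern: optionally any character (captured); then one or more of a non-digit.
Walking the string: at [0:5] match '.ku.-', group 1 = '.'; at [5:16] match '6t..-j.e--.', group 1 = '6'.
One capturing group, so `findall` returns just the captured substring from each match — 2 in all.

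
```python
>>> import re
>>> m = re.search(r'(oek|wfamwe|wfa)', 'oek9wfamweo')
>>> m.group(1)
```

'oek'

The match spans [0:3] → 'oek'.
Captured: group 1 = 'oek'.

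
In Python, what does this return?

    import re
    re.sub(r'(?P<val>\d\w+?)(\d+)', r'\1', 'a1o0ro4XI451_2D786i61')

Pattern: a digit, then one or more of a word character (lazy) (captured as 'val'); then one or more of a digit (captured).
A `+?`/`*?`/`{m,n}?` starts at its minimum and grows only as far as needed for what follows to match.
Matches: at [1:4] → '1o0'; at [6:12] → '4XI451'; at [13:18] → '2D786'.
Each match is replaced using the text its own group 1 captured.

'a1oro4XI_2Di61'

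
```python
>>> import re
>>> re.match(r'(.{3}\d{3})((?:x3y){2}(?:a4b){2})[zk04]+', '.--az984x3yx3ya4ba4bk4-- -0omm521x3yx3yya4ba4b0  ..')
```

None

`match` is anchored at position 0; if the pattern doesn't fit there, it returns None.
Here the pattern fails at index 0, so the call returns None.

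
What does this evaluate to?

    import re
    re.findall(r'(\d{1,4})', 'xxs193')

This matches 1 to 4 of a digit (captured).
Scanning left to right: at [3:6] match '193', group 1 = '193'.
With a single group, `findall` returns only what that group captured — 1 item.

['193']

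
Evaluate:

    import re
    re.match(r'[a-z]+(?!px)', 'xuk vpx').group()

'xuk'

The negative lookahead/lookbehind blocks any match where the forbidden context is present.
`re.match` won't scan ahead — the pattern has to work from the very first character.
The match spans [0:3] → 'xuk'.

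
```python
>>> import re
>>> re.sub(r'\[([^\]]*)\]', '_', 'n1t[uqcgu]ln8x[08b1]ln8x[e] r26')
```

'n1t_ln8x_ln8x_ r26'

Matches: at [3:10] → '[uqcgu]'; at [14:20] → '[08b1]'; at [24:27] → '[e]'.
Every occurrence is swapped for '_'.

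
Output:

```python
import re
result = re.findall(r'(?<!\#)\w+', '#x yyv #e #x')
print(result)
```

`(?!…)`/`(?<!…)` only lets a position through if the neighbouring text does NOT match; no characters are consumed.
With no groups in the pattern, `findall` gives back each whole match — 1 here.

['yyv']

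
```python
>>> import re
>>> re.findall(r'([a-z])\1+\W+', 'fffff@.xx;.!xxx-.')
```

`\1` is not a pattern — it's the concrete string captured by group 1, re-applied verbatim.
Scanning left to right: at [0:7] match 'fffff@.', group 1 = 'f'; at [7:12] match 'xx;.!', group 1 = 'x'; at [12:17] match 'xxx-.', group 1 = 'x'.
`findall` collects group 1 from each match (3 total).

['f', 'x', 'x']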